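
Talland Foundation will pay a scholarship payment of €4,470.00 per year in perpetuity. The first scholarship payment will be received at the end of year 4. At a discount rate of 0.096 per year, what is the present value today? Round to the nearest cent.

Value at end of year 3: C / r = €4,470.00 / 0.096 = €46,562.5000
Discount to today: PV = €46,562.5000 / (1 + 0.096)^3 = €46,562.5000 / 1.316533 = €35,367.52

€35367.52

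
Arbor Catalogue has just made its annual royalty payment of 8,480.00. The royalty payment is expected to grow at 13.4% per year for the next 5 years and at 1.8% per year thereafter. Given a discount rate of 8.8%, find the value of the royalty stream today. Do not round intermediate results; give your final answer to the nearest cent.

199784.18

D_1 = 9616.32000
D_2 = 10904.90688
D_3 = 12366.16440
D_4 = 14023.23043
D_5 = 15902.34331
Terminal value at year 5: TV = D_5×(1+g_2)/(r−g_2) = 16188.58549/0.07 = 231265.50699
P_0 = D_1/(1+r)^1 + D_2/(1+r)^2 + D_3/(1+r)^3 + D_4/(1+r)^4 + D_5/(1+r)^5 + TV/(1+r)^5
    = 8838.52941 + 9212.21724 + 9601.70436 + 10007.65877 + 10430.77670 + 151693.29544 = 199784.18193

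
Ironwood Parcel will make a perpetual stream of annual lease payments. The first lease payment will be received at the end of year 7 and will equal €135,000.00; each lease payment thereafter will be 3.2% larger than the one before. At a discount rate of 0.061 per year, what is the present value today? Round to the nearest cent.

Value at end of year 6: C₁ / (r − g) = €135,000.00 / (0.061 − 0.032) = €4,655,172.4138
Discount to today: PV = €4,655,172.4138 / (1 + 0.061)^6 = €4,655,172.4138 / 1.426567 = €3,263,198.31

€3263198.31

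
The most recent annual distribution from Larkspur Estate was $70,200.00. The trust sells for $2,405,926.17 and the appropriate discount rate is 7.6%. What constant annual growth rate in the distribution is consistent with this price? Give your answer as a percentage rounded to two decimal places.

P = D₀(1+g)/(r−g) ⇒ P(r−g) = D₀(1+g) ⇒ g(P+D₀) = P·r − D₀
g = (P·r − D₀)/(P + D₀) = ($2,405,926.17×0.076 − $70,200.00) / ($2,405,926.17 + $70,200.00) = 0.045495

4.55%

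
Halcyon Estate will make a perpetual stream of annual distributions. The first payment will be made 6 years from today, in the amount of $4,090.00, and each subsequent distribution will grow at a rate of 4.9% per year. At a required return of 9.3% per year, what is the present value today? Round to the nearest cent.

Value at end of year 5: C₁ / (r − g) = $4,090.00 / (0.093 − 0.049) = $92,954.5455
Discount to today: PV = $92,954.5455 / (1 + 0.093)^5 = $92,954.5455 / 1.559915 = $59,589.51

$59589.51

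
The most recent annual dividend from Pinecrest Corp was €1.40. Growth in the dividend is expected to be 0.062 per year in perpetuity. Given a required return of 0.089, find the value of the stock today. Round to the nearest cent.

€55.07

D₁ = D₀ × (1 + g) = €1.40 × 1.062 = €1.4868
Growing perpetuity: P = D₁ / (r − g) = €1.4868 / (0.089 − 0.062) = €55.07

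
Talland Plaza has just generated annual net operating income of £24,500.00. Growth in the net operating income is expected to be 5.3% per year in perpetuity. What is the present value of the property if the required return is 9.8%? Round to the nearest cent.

D₁ = D₀ × (1 + g) = £24,500.00 × 1.053 = £25,798.5000
Growing perpetuity: P = D₁ / (r − g) = £25,798.5000 / (0.098 − 0.053) = £573,300.00

£573300.00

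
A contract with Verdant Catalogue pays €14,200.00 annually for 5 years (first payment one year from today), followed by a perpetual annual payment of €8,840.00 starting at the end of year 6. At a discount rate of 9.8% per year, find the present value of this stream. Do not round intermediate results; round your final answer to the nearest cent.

PV of 5-year annuity: €14,200.00 × [1 − (1+0.098)^−5] / 0.098 = 54105.33512
Perpetuity value at year 5: €8,840.00 / 0.098 = 90204.08163
PV of perpetuity: 90204.08163 / (1+0.098)^5 = 56521.60540
Total PV = 54105.33512 + 56521.60540 = 110626.94052

€110626.94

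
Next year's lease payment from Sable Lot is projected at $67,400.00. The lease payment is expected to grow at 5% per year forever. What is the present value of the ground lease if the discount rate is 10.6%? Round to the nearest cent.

$1203571.43

Growing perpetuity: P = D₁ / (r − g) = $67,400.0000 / (0.106 − 0.05) = $1,203,571.43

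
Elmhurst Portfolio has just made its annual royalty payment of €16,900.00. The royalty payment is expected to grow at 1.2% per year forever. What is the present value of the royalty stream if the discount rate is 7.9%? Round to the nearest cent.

€255265.67

D₁ = D₀ × (1 + g) = €16,900.00 × 1.012 = €17,102.8000
Growing perpetuity: P = D₁ / (r − g) = €17,102.8000 / (0.079 − 0.012) = €255,265.67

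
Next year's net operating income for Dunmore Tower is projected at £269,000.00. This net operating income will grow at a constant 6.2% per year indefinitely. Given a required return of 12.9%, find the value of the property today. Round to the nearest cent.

Growing perpetuity: P = D₁ / (r − g) = £269,000.0000 / (0.129 − 0.062) = £4,014,925.37

£4014925.37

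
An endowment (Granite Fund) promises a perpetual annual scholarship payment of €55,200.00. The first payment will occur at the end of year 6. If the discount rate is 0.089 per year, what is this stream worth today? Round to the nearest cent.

€404957.71

Value at end of year 5: C / r = €55,200.00 / 0.089 = €620,224.7191
Discount to today: PV = €620,224.7191 / (1 + 0.089)^5 = €620,224.7191 / 1.531579 = €404,957.71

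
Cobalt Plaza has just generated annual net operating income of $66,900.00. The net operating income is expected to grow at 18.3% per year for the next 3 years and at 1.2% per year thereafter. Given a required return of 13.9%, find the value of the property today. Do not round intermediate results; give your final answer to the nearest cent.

D_1 = 79142.70000
D_2 = 93625.81410
D_3 = 110759.33808
Terminal value at year 3: TV = D_3×(1+g_2)/(r−g_2) = 112088.45014/0.127 = 882586.22155
P_0 = D_1/(1+r)^1 + D_2/(1+r)^2 + D_3/(1+r)^3 + TV/(1+r)^3
    = 69484.37226 + 72168.57979 + 74956.47927 + 597291.00018 = 813900.43149

$813900.43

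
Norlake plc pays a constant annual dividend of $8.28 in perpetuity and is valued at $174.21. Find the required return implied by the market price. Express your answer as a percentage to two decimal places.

4.75%

P = C/r ⇒ r = C/P = $8.28/$174.21 = 0.047529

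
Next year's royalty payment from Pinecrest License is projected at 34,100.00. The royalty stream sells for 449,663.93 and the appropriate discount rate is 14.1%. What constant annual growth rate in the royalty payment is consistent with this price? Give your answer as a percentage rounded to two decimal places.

6.52%

P = D₁/(r−g) ⇒ g = r − D₁/P = 0.141 − 34,100.00/449,663.93 = 0.065166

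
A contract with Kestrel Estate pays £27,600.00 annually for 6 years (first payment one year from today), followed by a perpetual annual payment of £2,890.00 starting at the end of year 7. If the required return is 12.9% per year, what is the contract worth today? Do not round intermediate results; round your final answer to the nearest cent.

£121458.25

PV of 6-year annuity: £27,600.00 × [1 − (1+0.129)^−6] / 0.129 = 110640.31056
Perpetuity value at year 6: £2,890.00 / 0.129 = 22403.10078
PV of perpetuity: 22403.10078 / (1+0.129)^6 = 10817.93782
Total PV = 110640.31056 + 10817.93782 = 121458.24838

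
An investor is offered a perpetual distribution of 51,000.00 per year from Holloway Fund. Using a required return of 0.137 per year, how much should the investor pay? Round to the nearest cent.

Level perpetuity: PV = C / r = 51,000.00 / 0.137 = 372,262.77

372262.77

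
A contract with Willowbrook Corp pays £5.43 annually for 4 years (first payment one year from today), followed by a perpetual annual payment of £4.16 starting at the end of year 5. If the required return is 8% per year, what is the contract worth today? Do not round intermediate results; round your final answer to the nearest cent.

PV of 4-year annuity: £5.43 × [1 − (1+0.08)^−4] / 0.08 = 17.98485
Perpetuity value at year 4: £4.16 / 0.08 = 52.00000
PV of perpetuity: 52.00000 / (1+0.08)^4 = 38.22155
Total PV = 17.98485 + 38.22155 = 56.20640

£56.21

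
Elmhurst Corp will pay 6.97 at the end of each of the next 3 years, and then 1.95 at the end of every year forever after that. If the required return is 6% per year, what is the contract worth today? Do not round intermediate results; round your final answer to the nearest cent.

PV of 3-year annuity: 6.97 × [1 − (1+0.06)^−3] / 0.06 = 18.63089
Perpetuity value at year 3: 1.95 / 0.06 = 32.50000
PV of perpetuity: 32.50000 / (1+0.06)^3 = 27.28763
Total PV = 18.63089 + 27.28763 = 45.91852

45.92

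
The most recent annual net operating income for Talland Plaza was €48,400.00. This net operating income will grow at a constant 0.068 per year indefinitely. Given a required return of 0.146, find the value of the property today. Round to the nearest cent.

€662707.69

D₁ = D₀ × (1 + g) = €48,400.00 × 1.068 = €51,691.2000
Growing perpetuity: P = D₁ / (r − g) = €51,691.2000 / (0.146 − 0.068) = €662,707.69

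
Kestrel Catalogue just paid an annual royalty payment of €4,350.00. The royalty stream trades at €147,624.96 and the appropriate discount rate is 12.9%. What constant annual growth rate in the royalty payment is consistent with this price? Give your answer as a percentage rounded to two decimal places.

P = D₀(1+g)/(r−g) ⇒ P(r−g) = D₀(1+g) ⇒ g(P+D₀) = P·r − D₀
g = (P·r − D₀)/(P + D₀) = (€147,624.96×0.129 − €4,350.00) / (€147,624.96 + €4,350.00) = 0.096684

9.67%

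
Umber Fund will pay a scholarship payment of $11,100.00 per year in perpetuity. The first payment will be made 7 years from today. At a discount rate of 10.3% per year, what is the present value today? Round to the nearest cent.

Value at end of year 6: C / r = $11,100.00 / 0.103 = $107,766.9903
Discount to today: PV = $107,766.9903 / (1 + 0.103)^6 = $107,766.9903 / 1.800749 = $59,845.66

$59845.66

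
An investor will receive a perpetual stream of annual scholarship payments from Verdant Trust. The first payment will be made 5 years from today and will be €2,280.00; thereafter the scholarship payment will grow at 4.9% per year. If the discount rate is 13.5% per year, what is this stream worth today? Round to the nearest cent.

€15975.44

Value at end of year 4: C₁ / (r − g) = €2,280.00 / (0.135 − 0.049) = €26,511.6279
Discount to today: PV = €26,511.6279 / (1 + 0.135)^4 = €26,511.6279 / 1.659524 = €15,975.44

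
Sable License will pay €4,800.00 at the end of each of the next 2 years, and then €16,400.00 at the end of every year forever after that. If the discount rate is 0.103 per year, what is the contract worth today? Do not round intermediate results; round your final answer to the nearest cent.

€139171.83

PV of 2-year annuity: €4,800.00 × [1 − (1+0.103)^−2] / 0.103 = 8297.16039
Perpetuity value at year 2: €16,400.00 / 0.103 = 159223.30097
PV of perpetuity: 159223.30097 / (1+0.103)^2 = 130874.66965
Total PV = 8297.16039 + 130874.66965 = 139171.83004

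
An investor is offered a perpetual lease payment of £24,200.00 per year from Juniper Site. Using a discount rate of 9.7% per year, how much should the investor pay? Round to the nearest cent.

£249484.54

Level perpetuity: PV = C / r = £24,200.00 / 0.097 = £249,484.54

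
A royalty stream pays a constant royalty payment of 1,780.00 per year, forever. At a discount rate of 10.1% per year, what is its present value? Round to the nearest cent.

Level perpetuity: PV = C / r = 1,780.00 / 0.101 = 17,623.76

17623.76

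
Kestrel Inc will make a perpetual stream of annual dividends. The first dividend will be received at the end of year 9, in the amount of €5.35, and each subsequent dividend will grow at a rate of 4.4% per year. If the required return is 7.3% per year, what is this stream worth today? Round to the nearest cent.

€104.99

Value at end of year 8: C₁ / (r − g) = €5.35 / (0.073 − 0.044) = €184.4828
Discount to today: PV = €184.4828 / (1 + 0.073)^8 = €184.4828 / 1.757105 = €104.99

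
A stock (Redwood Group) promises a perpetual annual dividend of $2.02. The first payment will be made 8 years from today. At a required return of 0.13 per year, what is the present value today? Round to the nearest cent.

Value at end of year 7: C / r = $2.02 / 0.13 = $15.5385
Discount to today: PV = $15.5385 / (1 + 0.13)^7 = $15.5385 / 2.352605 = $6.60

$6.60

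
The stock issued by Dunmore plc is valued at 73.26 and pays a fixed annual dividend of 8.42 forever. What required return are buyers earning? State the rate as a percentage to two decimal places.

P = C/r ⇒ r = C/P = 8.42/73.26 = 0.114933

11.49%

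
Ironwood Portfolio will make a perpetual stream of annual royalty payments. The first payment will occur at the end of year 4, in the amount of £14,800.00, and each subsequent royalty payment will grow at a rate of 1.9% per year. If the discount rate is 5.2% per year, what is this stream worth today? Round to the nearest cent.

£385212.66

Value at end of year 3: C₁ / (r − g) = £14,800.00 / (0.052 − 0.019) = £448,484.8485
Discount to today: PV = £448,484.8485 / (1 + 0.052)^3 = £448,484.8485 / 1.164253 = £385,212.66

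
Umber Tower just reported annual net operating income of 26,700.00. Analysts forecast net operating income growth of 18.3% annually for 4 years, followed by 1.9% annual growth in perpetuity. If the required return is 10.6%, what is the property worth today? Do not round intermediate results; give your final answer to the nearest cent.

536068.88

D_1 = 31586.10000
D_2 = 37366.35630
D_3 = 44204.39950
D_4 = 52293.80461
Terminal value at year 4: TV = D_4×(1+g_2)/(r−g_2) = 53287.38690/0.087 = 612498.69999
P_0 = D_1/(1+r)^1 + D_2/(1+r)^2 + D_3/(1+r)^3 + D_4/(1+r)^4 + TV/(1+r)^4
    = 28558.86076 + 30547.13588 + 32673.83521 + 34948.59589 + 409340.45069 = 536068.87842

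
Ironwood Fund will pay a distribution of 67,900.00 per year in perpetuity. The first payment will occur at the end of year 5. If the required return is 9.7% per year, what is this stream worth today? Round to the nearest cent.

Value at end of year 4: C / r = 67,900.00 / 0.097 = 700,000.0000
Discount to today: PV = 700,000.0000 / (1 + 0.097)^4 = 700,000.0000 / 1.448193 = 483,360.91

483360.91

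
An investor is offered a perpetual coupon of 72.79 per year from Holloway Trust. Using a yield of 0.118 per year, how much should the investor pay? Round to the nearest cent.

616.86

Level perpetuity: PV = C / r = 72.79 / 0.118 = 616.86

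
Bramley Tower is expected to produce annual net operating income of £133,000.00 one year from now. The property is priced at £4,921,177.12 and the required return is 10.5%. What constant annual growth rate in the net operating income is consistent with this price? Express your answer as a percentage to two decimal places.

P = D₁/(r−g) ⇒ g = r − D₁/P = 0.105 − £133,000.00/£4,921,177.12 = 0.077974

7.80%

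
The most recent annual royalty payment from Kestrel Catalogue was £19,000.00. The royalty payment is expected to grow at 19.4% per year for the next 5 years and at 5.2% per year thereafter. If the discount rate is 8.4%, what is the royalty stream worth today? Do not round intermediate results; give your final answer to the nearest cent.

D_1 = 22686.00000
D_2 = 27087.08400
D_3 = 32341.97830
D_4 = 38616.32209
D_5 = 46107.88857
Terminal value at year 5: TV = D_5×(1+g_2)/(r−g_2) = 48505.49878/0.032 = 1515796.83674
P_0 = D_1/(1+r)^1 + D_2/(1+r)^2 + D_3/(1+r)^3 + D_4/(1+r)^4 + D_5/(1+r)^5 + TV/(1+r)^5
    = 20928.04428 + 23051.73881 + 25390.93740 + 27967.50854 + 30805.53985 + 1012732.12243 = 1140875.89131

£1140875.89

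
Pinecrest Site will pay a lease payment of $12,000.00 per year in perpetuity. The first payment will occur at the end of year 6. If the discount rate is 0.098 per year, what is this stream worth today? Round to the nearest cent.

$76726.16

Value at end of year 5: C / r = $12,000.00 / 0.098 = $122,448.9796
Discount to today: PV = $122,448.9796 / (1 + 0.098)^5 = $122,448.9796 / 1.595922 = $76,726.16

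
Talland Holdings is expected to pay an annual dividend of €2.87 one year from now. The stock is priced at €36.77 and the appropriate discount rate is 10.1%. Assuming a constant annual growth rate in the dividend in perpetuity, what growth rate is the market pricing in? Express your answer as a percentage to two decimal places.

2.29%

P = D₁/(r−g) ⇒ g = r − D₁/P = 0.101 − €2.87/€36.77 = 0.022947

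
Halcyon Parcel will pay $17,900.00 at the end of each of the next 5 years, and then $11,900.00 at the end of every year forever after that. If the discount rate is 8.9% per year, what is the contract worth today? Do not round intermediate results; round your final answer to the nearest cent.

$157106.45

PV of 5-year annuity: $17,900.00 × [1 − (1+0.089)^−5] / 0.089 = 69805.78726
Perpetuity value at year 5: $11,900.00 / 0.089 = 133707.86517
PV of perpetuity: 133707.86517 / (1+0.089)^5 = 87300.66582
Total PV = 69805.78726 + 87300.66582 = 157106.45308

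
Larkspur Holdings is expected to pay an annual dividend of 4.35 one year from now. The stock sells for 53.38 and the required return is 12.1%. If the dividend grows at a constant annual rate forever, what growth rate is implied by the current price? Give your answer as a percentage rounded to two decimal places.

3.95%

P = D₁/(r−g) ⇒ g = r − D₁/P = 0.121 − 4.35/53.38 = 0.039509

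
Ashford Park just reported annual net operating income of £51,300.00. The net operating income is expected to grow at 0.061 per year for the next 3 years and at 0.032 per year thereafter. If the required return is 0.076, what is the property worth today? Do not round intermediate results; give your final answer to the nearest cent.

£1303244.80

D_1 = 54429.30000
D_2 = 57749.48730
D_3 = 61272.20603
Terminal value at year 3: TV = D_3×(1+g_2)/(r−g_2) = 63232.91662/0.044 = 1437111.74132
P_0 = D_1/(1+r)^1 + D_2/(1+r)^2 + D_3/(1+r)^3 + TV/(1+r)^3
    = 50584.85130 + 49879.67215 + 49184.32356 + 1153595.95254 = 1303244.79955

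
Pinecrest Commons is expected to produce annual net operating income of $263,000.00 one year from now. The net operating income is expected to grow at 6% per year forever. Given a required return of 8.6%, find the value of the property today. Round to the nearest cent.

Growing perpetuity: P = D₁ / (r − g) = $263,000.0000 / (0.086 − 0.06) = $10,115,384.62

$10115384.62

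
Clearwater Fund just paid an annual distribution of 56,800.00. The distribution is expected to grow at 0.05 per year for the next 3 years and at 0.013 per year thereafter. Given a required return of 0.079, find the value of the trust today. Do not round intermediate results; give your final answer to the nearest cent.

D_1 = 59640.00000
D_2 = 62622.00000
D_3 = 65753.10000
Terminal value at year 3: TV = D_3×(1+g_2)/(r−g_2) = 66607.89030/0.066 = 1009210.45909
P_0 = D_1/(1+r)^1 + D_2/(1+r)^2 + D_3/(1+r)^3 + TV/(1+r)^3
    = 55273.40130 + 53787.83259 + 52342.19112 + 803373.32733 = 964776.75233

964776.75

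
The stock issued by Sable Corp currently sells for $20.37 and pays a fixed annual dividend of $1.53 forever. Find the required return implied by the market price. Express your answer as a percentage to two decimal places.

P = C/r ⇒ r = C/P = $1.53/$20.37 = 0.075110

7.51%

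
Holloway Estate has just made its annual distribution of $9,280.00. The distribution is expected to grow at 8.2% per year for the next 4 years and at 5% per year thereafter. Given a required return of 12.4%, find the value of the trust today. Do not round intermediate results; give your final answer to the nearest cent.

$146850.07

D_1 = 10040.96000
D_2 = 10864.31872
D_3 = 11755.19286
D_4 = 12719.11867
Terminal value at year 4: TV = D_4×(1+g_2)/(r−g_2) = 13355.07460/0.074 = 180473.98112
P_0 = D_1/(1+r)^1 + D_2/(1+r)^2 + D_3/(1+r)^3 + D_4/(1+r)^4 + TV/(1+r)^4
    = 8933.23843 + 8599.43415 + 8278.10298 + 7968.77885 + 113070.51069 = 146850.06511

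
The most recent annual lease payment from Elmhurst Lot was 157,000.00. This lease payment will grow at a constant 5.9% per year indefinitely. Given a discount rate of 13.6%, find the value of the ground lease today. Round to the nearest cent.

2159259.74

D₁ = D₀ × (1 + g) = 157,000.00 × 1.059 = 166,263.0000
Growing perpetuity: P = D₁ / (r − g) = 166,263.0000 / (0.136 − 0.059) = 2,159,259.74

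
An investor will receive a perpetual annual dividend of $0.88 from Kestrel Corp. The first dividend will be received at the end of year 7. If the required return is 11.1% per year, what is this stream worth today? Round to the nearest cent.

$4.22

Value at end of year 6: C / r = $0.88 / 0.111 = $7.9279
Discount to today: PV = $7.9279 / (1 + 0.111)^6 = $7.9279 / 1.880548 = $4.22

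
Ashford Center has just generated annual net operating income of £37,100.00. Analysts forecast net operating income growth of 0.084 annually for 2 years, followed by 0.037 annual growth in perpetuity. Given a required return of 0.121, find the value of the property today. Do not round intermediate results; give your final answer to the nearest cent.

D_1 = 40216.40000
D_2 = 43594.57760
Terminal value at year 2: TV = D_2×(1+g_2)/(r−g_2) = 45207.57697/0.084 = 538185.44013
P_0 = D_1/(1+r)^1 + D_2/(1+r)^2 + TV/(1+r)^2
    = 35875.46833 + 34691.35386 + 428273.02319 = 498839.84538

£498839.85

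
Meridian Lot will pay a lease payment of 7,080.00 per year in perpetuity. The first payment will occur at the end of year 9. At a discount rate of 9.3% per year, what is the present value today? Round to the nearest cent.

Value at end of year 8: C / r = 7,080.00 / 0.093 = 76,129.0323
Discount to today: PV = 76,129.0323 / (1 + 0.093)^8 = 76,129.0323 / 2.036861 = 37,375.67

37375.67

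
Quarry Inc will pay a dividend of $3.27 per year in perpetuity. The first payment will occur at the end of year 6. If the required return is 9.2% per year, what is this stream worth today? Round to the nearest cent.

Value at end of year 5: C / r = $3.27 / 0.092 = $35.5435
Discount to today: PV = $35.5435 / (1 + 0.092)^5 = $35.5435 / 1.552792 = $22.89

$22.89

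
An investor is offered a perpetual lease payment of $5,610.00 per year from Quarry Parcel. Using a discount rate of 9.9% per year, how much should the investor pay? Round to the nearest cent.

$56666.67

Level perpetuity: PV = C / r = $5,610.00 / 0.099 = $56,666.67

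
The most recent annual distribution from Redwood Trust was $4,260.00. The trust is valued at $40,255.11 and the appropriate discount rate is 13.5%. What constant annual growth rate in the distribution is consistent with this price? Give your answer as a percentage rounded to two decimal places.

P = D₀(1+g)/(r−g) ⇒ P(r−g) = D₀(1+g) ⇒ g(P+D₀) = P·r − D₀
g = (P·r − D₀)/(P + D₀) = ($40,255.11×0.135 − $4,260.00) / ($40,255.11 + $4,260.00) = 0.026383

2.64%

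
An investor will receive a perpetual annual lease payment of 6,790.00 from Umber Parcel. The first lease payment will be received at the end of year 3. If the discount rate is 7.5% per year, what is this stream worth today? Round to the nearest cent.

78341.45

Value at end of year 2: C / r = 6,790.00 / 0.075 = 90,533.3333
Discount to today: PV = 90,533.3333 / (1 + 0.075)^2 = 90,533.3333 / 1.155625 = 78,341.45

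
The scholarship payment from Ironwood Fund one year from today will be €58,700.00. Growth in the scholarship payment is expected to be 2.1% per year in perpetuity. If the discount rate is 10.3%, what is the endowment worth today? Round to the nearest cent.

Growing perpetuity: P = D₁ / (r − g) = €58,700.0000 / (0.103 − 0.021) = €715,853.66

€715853.66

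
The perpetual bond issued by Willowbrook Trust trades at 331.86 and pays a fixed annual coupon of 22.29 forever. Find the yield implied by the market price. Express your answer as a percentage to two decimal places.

P = C/r ⇒ r = C/P = 22.29/331.86 = 0.067167

6.72%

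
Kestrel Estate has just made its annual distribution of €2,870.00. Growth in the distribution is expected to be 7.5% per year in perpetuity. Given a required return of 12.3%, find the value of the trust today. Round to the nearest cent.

€64276.04

D₁ = D₀ × (1 + g) = €2,870.00 × 1.075 = €3,085.2500
Growing perpetuity: P = D₁ / (r − g) = €3,085.2500 / (0.123 − 0.075) = €64,276.04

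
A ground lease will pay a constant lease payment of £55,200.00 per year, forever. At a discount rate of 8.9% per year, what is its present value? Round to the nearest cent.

£620224.72

Level perpetuity: PV = C / r = £55,200.00 / 0.089 = £620,224.72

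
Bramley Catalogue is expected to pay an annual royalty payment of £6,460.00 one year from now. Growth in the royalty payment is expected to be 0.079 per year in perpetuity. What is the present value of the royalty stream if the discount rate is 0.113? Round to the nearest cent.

£190000.00

Growing perpetuity: P = D₁ / (r − g) = £6,460.0000 / (0.113 − 0.079) = £190,000.00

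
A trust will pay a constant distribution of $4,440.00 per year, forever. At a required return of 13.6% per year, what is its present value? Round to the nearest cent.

Level perpetuity: PV = C / r = $4,440.00 / 0.136 = $32,647.06

$32647.06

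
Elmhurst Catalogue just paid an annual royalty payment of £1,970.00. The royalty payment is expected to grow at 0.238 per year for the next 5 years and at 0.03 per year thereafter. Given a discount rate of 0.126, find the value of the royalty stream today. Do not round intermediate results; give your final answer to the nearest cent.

D_1 = 2438.86000
D_2 = 3019.30868
D_3 = 3737.90415
D_4 = 4627.52533
D_5 = 5728.87636
Terminal value at year 5: TV = D_5×(1+g_2)/(r−g_2) = 5900.74265/0.096 = 61466.06930
P_0 = D_1/(1+r)^1 + D_2/(1+r)^2 + D_3/(1+r)^3 + D_4/(1+r)^4 + D_5/(1+r)^5 + TV/(1+r)^5
    = 2165.95027 + 2381.39115 + 2618.26131 + 2878.69228 + 3165.02757 + 33958.10827 = 47167.43084

£47167.43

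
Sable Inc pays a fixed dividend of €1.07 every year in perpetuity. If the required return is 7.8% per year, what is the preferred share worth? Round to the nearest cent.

Level perpetuity: PV = C / r = €1.07 / 0.078 = €13.72

€13.72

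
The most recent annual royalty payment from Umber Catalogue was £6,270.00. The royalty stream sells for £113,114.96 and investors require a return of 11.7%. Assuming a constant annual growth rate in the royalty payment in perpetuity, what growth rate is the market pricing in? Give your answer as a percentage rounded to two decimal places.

P = D₀(1+g)/(r−g) ⇒ P(r−g) = D₀(1+g) ⇒ g(P+D₀) = P·r − D₀
g = (P·r − D₀)/(P + D₀) = (£113,114.96×0.117 − £6,270.00) / (£113,114.96 + £6,270.00) = 0.058336

5.83%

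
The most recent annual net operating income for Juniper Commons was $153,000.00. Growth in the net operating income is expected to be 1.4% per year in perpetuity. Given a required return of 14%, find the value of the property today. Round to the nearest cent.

D₁ = D₀ × (1 + g) = $153,000.00 × 1.014 = $155,142.0000
Growing perpetuity: P = D₁ / (r − g) = $155,142.0000 / (0.14 − 0.014) = $1,231,285.71

$1231285.71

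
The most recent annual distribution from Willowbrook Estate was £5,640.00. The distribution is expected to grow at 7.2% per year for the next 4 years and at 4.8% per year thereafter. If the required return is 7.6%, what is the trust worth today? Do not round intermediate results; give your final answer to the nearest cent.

D_1 = 6046.08000
D_2 = 6481.39776
D_3 = 6948.05840
D_4 = 7448.31860
Terminal value at year 4: TV = D_4×(1+g_2)/(r−g_2) = 7805.83790/0.028 = 278779.92487
P_0 = D_1/(1+r)^1 + D_2/(1+r)^2 + D_3/(1+r)^3 + D_4/(1+r)^4 + TV/(1+r)^4
    = 5619.03346 + 5598.14486 + 5577.33391 + 5556.60033 + 207975.61221 = 230326.72476

£230326.72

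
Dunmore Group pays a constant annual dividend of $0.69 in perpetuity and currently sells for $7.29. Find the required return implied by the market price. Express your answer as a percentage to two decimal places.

P = C/r ⇒ r = C/P = $0.69/$7.29 = 0.094650

9.47%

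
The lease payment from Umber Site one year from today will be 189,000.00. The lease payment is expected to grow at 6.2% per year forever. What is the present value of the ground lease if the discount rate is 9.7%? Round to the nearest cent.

Growing perpetuity: P = D₁ / (r − g) = 189,000.0000 / (0.097 − 0.062) = 5,400,000.00

5400000.00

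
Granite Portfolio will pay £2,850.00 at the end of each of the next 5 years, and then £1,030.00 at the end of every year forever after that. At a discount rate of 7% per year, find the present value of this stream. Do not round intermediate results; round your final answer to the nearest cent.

PV of 5-year annuity: £2,850.00 × [1 − (1+0.07)^−5] / 0.07 = 11685.56269
Perpetuity value at year 5: £1,030.00 / 0.07 = 14714.28571
PV of perpetuity: 14714.28571 / (1+0.07)^5 = 10491.08236
Total PV = 11685.56269 + 10491.08236 = 22176.64505

£22176.65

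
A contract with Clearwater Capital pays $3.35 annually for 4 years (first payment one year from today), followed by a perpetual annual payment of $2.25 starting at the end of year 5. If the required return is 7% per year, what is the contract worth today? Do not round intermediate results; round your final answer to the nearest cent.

$35.87

PV of 4-year annuity: $3.35 × [1 − (1+0.07)^−4] / 0.07 = 11.34716
Perpetuity value at year 4: $2.25 / 0.07 = 32.14286
PV of perpetuity: 32.14286 / (1+0.07)^4 = 24.52163
Total PV = 11.34716 + 24.52163 = 35.86879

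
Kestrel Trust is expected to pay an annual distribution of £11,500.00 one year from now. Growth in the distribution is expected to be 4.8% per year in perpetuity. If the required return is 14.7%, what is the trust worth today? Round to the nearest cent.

£116161.62

Growing perpetuity: P = D₁ / (r − g) = £11,500.0000 / (0.147 − 0.048) = £116,161.62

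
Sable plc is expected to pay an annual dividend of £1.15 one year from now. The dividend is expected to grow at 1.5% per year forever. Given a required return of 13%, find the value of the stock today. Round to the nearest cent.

Growing perpetuity: P = D₁ / (r − g) = £1.1500 / (0.13 − 0.015) = £10.00

£10.00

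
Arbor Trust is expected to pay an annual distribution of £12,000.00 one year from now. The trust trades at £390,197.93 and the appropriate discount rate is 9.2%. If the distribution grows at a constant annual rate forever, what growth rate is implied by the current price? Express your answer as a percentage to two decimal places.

6.12%

P = D₁/(r−g) ⇒ g = r − D₁/P = 0.092 − £12,000.00/£390,197.93 = 0.061246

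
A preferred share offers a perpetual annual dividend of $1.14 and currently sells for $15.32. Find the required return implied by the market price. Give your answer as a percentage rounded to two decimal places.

7.44%

P = C/r ⇒ r = C/P = $1.14/$15.32 = 0.074413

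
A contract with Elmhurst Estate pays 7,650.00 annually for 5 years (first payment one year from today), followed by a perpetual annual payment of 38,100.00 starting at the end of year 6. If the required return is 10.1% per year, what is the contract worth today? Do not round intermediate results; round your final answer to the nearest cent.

PV of 5-year annuity: 7,650.00 × [1 − (1+0.101)^−5] / 0.101 = 28925.58660
Perpetuity value at year 5: 38,100.00 / 0.101 = 377227.72277
PV of perpetuity: 377227.72277 / (1+0.101)^5 = 233166.95816
Total PV = 28925.58660 + 233166.95816 = 262092.54475

262092.54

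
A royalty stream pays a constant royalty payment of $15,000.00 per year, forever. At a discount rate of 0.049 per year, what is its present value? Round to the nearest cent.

$306122.45

Level perpetuity: PV = C / r = $15,000.00 / 0.049 = $306,122.45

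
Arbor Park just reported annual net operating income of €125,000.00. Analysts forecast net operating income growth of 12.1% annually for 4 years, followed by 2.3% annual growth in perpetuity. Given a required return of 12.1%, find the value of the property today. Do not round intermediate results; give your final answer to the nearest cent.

D_1 = 140125.00000
D_2 = 157080.12500
D_3 = 176086.82012
D_4 = 197393.32536
Terminal value at year 4: TV = D_4×(1+g_2)/(r−g_2) = 201933.37184/0.098 = 2060544.61065
P_0 = D_1/(1+r)^1 + D_2/(1+r)^2 + D_3/(1+r)^3 + D_4/(1+r)^4 + TV/(1+r)^4
    = 125000.00000 + 125000.00000 + 125000.00000 + 125000.00000 + 1304846.93878 = 1804846.93878

€1804846.94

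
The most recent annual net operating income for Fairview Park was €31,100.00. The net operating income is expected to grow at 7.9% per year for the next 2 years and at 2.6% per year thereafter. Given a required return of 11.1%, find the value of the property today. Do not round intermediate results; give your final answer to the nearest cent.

€413620.28

D_1 = 33556.90000
D_2 = 36207.89510
Terminal value at year 2: TV = D_2×(1+g_2)/(r−g_2) = 37149.30037/0.085 = 437050.59262
P_0 = D_1/(1+r)^1 + D_2/(1+r)^2 + TV/(1+r)^2
    = 30204.23042 + 29334.26159 + 354081.79284 = 413620.28485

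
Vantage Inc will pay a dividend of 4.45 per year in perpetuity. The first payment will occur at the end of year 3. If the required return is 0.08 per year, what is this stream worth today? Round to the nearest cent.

Value at end of year 2: C / r = 4.45 / 0.08 = 55.6250
Discount to today: PV = 55.6250 / (1 + 0.08)^2 = 55.6250 / 1.166400 = 47.69

47.69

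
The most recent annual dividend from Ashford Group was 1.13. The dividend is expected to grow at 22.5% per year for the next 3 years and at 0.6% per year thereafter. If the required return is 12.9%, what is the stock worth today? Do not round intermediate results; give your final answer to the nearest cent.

15.81

D_1 = 1.38425
D_2 = 1.69571
D_3 = 2.07724
Terminal value at year 3: TV = D_3×(1+g_2)/(r−g_2) = 2.08970/0.123 = 16.98946
P_0 = D_1/(1+r)^1 + D_2/(1+r)^2 + D_3/(1+r)^3 + TV/(1+r)^3
    = 1.22609 + 1.33034 + 1.44346 + 11.80586 = 15.80575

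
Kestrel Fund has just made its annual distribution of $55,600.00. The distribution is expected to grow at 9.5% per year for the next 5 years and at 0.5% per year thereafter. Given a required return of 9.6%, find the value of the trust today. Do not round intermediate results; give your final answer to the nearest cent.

D_1 = 60882.00000
D_2 = 66665.79000
D_3 = 72999.04005
D_4 = 79933.94885
D_5 = 87527.67400
Terminal value at year 5: TV = D_5×(1+g_2)/(r−g_2) = 87965.31237/0.091 = 966651.78424
P_0 = D_1/(1+r)^1 + D_2/(1+r)^2 + D_3/(1+r)^3 + D_4/(1+r)^4 + D_5/(1+r)^5 + TV/(1+r)^5
    = 55549.27007 + 55498.58643 + 55447.94904 + 55397.35784 + 55346.81281 + 611247.76782 = 888487.74401

$888487.74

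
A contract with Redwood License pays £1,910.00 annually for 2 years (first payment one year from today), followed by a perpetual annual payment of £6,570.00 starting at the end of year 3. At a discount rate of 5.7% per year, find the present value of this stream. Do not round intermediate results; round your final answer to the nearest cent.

PV of 2-year annuity: £1,910.00 × [1 − (1+0.057)^−2] / 0.057 = 3516.55719
Perpetuity value at year 2: £6,570.00 / 0.057 = 115263.15789
PV of perpetuity: 115263.15789 / (1+0.057)^2 = 103166.93763
Total PV = 3516.55719 + 103166.93763 = 106683.49481

£106683.49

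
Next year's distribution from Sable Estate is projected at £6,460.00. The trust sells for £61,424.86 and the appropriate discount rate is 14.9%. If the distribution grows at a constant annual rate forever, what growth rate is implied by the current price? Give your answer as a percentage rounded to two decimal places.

P = D₁/(r−g) ⇒ g = r − D₁/P = 0.149 − £6,460.00/£61,424.86 = 0.043831

4.38%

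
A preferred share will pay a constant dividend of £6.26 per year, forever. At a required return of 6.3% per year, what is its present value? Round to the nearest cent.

Level perpetuity: PV = C / r = £6.26 / 0.063 = £99.37

£99.37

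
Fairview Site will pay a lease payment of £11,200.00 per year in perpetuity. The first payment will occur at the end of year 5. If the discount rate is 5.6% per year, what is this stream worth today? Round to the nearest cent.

£160832.69

Value at end of year 4: C / r = £11,200.00 / 0.056 = £200,000.0000
Discount to today: PV = £200,000.0000 / (1 + 0.056)^4 = £200,000.0000 / 1.243528 = £160,832.69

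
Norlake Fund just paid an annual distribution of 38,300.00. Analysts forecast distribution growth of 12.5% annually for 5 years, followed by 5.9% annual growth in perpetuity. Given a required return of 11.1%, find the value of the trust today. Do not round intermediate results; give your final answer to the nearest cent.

D_1 = 43087.50000
D_2 = 48473.43750
D_3 = 54532.61719
D_4 = 61349.19434
D_5 = 69017.84363
Terminal value at year 5: TV = D_5×(1+g_2)/(r−g_2) = 73089.89640/0.052 = 1405574.93081
P_0 = D_1/(1+r)^1 + D_2/(1+r)^2 + D_3/(1+r)^3 + D_4/(1+r)^4 + D_5/(1+r)^5 + TV/(1+r)^5
    = 38782.62826 + 39271.33825 + 39766.20660 + 40267.31091 + 40774.72977 + 830393.05439 = 1029255.26818

1029255.27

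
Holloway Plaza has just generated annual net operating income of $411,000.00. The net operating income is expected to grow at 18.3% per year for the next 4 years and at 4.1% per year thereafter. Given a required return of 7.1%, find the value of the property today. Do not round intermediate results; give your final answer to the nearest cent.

$23351267.26

D_1 = 486213.00000
D_2 = 575189.97900
D_3 = 680449.74516
D_4 = 804972.04852
Terminal value at year 4: TV = D_4×(1+g_2)/(r−g_2) = 837975.90251/0.03 = 27932530.08367
P_0 = D_1/(1+r)^1 + D_2/(1+r)^2 + D_3/(1+r)^3 + D_4/(1+r)^4 + TV/(1+r)^4
    = 453980.39216 + 501455.46585 + 553895.25312 + 611818.93973 + 21230117.20848 = 23351267.25934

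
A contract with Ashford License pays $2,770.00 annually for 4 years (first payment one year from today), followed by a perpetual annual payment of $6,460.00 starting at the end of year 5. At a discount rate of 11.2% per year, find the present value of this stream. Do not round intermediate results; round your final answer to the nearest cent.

PV of 4-year annuity: $2,770.00 × [1 − (1+0.112)^−4] / 0.112 = 8557.20587
Perpetuity value at year 4: $6,460.00 / 0.112 = 57678.57143
PV of perpetuity: 57678.57143 / (1+0.112)^4 = 37722.05521
Total PV = 8557.20587 + 37722.05521 = 46279.26108

$46279.26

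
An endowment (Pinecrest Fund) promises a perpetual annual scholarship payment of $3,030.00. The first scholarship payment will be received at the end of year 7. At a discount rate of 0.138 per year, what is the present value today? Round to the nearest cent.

Value at end of year 6: C / r = $3,030.00 / 0.138 = $21,956.5217
Discount to today: PV = $21,956.5217 / (1 + 0.138)^6 = $21,956.5217 / 2.171969 = $10,109.04

$10109.04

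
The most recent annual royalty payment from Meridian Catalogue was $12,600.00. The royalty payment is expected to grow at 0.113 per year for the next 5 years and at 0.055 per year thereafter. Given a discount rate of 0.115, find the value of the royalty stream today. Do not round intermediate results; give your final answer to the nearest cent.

$282231.92

D_1 = 14023.80000
D_2 = 15608.48940
D_3 = 17372.24870
D_4 = 19335.31281
D_5 = 21520.20315
Terminal value at year 5: TV = D_5×(1+g_2)/(r−g_2) = 22703.81433/0.06 = 378396.90543
P_0 = D_1/(1+r)^1 + D_2/(1+r)^2 + D_3/(1+r)^3 + D_4/(1+r)^4 + D_5/(1+r)^5 + TV/(1+r)^5
    = 12577.39910 + 12554.83875 + 12532.31886 + 12509.83936 + 12487.40019 + 219570.11994 = 282231.91620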